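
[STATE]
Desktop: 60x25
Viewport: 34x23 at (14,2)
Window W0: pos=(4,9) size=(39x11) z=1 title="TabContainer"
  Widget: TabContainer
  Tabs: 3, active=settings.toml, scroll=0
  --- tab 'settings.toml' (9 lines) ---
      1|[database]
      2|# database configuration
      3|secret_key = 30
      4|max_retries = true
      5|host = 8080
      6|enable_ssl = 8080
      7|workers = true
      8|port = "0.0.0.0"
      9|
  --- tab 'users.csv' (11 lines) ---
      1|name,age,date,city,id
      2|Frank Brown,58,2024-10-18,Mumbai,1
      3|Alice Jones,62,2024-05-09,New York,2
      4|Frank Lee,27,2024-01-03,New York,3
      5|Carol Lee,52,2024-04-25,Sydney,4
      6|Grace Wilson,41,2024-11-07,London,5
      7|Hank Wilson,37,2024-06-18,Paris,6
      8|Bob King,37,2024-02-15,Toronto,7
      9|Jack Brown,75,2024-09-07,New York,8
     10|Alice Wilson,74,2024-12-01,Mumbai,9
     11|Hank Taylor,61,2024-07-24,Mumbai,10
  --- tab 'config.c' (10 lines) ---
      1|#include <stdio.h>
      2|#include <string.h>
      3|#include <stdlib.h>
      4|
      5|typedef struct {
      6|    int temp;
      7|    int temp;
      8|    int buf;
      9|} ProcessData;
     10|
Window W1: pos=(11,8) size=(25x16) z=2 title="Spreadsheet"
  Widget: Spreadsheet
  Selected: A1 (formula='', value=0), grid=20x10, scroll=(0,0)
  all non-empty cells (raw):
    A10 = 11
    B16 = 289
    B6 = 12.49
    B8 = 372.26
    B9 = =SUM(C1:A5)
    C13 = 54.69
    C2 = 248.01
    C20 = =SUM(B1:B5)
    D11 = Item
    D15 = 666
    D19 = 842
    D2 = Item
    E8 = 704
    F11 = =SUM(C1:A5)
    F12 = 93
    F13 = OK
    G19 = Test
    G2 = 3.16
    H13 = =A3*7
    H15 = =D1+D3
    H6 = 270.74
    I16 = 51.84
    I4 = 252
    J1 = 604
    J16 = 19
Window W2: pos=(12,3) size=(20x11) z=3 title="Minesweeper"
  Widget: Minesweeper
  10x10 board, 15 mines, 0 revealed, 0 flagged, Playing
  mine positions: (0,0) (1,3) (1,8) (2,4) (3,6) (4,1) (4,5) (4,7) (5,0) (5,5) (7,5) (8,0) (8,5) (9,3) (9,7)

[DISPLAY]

                                  
━━━━━━━━━━━━━━━━━┓                
Minesweeper      ┃                
─────────────────┨                
■■■■■■■■■        ┃                
■■■■■■■■■        ┃                
■■■■■■■■■        ┃━━━┓            
■■■■■■■■■        ┃   ┃━━━━━━┓     
■■■■■■■■■        ┃───┨      ┃     
■■■■■■■■■        ┃   ┃──────┨     
■■■■■■■■■        ┃   ┃nfig.c┃     
━━━━━━━━━━━━━━━━━┛---┃──────┃     
1      [0]       0   ┃      ┃     
2        0       0  2┃      ┃     
3        0       0   ┃      ┃     
4        0       0   ┃      ┃     
5        0       0   ┃      ┃     
6        0   12.49   ┃━━━━━━┛     
7        0       0   ┃            
8        0  372.26   ┃            
9        0  248.01   ┃            
━━━━━━━━━━━━━━━━━━━━━┛            
                                  


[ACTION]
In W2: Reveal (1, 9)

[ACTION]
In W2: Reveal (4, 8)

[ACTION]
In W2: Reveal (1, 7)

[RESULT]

                                  
━━━━━━━━━━━━━━━━━┓                
Minesweeper      ┃                
─────────────────┨                
■■■■■■■■■        ┃                
■■■■■■1■1        ┃                
■■■■■■■■■        ┃━━━┓            
■■■■■■■■■        ┃   ┃━━━━━━┓     
■■■■■■■1■        ┃───┨      ┃     
■■■■■■■■■        ┃   ┃──────┨     
■■■■■■■■■        ┃   ┃nfig.c┃     
━━━━━━━━━━━━━━━━━┛---┃──────┃     
1      [0]       0   ┃      ┃     
2        0       0  2┃      ┃     
3        0       0   ┃      ┃     
4        0       0   ┃      ┃     
5        0       0   ┃      ┃     
6        0   12.49   ┃━━━━━━┛     
7        0       0   ┃            
8        0  372.26   ┃            
9        0  248.01   ┃            
━━━━━━━━━━━━━━━━━━━━━┛            
                                  


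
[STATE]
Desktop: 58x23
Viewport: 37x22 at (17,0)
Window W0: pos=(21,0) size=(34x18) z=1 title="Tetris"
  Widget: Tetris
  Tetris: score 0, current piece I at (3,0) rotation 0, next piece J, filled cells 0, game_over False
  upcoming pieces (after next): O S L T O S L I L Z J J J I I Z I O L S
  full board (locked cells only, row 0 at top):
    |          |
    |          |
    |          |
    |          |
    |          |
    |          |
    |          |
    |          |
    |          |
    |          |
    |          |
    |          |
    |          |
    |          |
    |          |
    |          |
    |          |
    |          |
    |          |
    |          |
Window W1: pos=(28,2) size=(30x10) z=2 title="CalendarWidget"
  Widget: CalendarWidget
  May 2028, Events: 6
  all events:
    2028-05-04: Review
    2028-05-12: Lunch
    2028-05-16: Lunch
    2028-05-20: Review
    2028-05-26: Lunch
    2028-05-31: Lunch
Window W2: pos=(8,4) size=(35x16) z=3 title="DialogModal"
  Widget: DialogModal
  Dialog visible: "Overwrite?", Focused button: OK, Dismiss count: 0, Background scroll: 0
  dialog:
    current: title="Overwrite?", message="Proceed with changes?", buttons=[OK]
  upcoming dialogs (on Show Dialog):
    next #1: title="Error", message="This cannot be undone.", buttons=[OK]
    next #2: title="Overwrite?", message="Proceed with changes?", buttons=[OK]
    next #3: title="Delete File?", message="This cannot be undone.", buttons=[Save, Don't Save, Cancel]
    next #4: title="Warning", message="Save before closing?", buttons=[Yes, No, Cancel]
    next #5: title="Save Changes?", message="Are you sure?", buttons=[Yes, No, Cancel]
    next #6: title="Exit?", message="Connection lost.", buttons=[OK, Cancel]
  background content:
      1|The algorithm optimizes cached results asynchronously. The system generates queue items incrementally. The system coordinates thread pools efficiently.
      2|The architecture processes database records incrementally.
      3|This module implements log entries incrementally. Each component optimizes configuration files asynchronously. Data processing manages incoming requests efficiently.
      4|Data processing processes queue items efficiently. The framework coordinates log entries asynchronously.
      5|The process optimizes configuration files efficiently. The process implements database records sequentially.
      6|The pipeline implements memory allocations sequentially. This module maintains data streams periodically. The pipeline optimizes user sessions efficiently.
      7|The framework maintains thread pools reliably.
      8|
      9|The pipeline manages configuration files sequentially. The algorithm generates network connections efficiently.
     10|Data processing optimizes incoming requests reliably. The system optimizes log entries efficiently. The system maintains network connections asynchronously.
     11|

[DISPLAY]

    ┏━━━━━━━━━━━━━━━━━━━━━━━━━━━━━━━━
    ┃ Tetris                         
    ┠──────┏━━━━━━━━━━━━━━━━━━━━━━━━━
    ┃      ┃ CalendarWidget          
━━━━━━━━━━━━━━━━━━━━━━━━━┓───────────
odal                     ┃2028       
─────────────────────────┨ Sa Su     
rithm optimizes cached re┃5  6  7    
itecture processes databa┃* 13 14    
ule implements log entrie┃9 20* 21   
────────────────────┐ue i┃* 27 28    
    Overwrite?      │rati┃━━━━━━━━━━━
oceed with changes? │y al┃           
       [OK]         │d po┃           
────────────────────┘    ┃           
line manages configuratio┃           
cessing optimizes incomin┃           
                         ┃━━━━━━━━━━━
                         ┃           
━━━━━━━━━━━━━━━━━━━━━━━━━┛           
                                     
                                     


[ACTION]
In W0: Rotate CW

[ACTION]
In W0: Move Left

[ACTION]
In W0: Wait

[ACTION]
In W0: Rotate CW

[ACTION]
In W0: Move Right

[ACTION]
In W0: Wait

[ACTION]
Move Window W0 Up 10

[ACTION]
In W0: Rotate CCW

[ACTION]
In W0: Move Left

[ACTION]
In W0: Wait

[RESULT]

    ┏━━━━━━━━━━━━━━━━━━━━━━━━━━━━━━━━
    ┃ Tetris                         
    ┠──────┏━━━━━━━━━━━━━━━━━━━━━━━━━
    ┃  █   ┃ CalendarWidget          
━━━━━━━━━━━━━━━━━━━━━━━━━┓───────────
odal                     ┃2028       
─────────────────────────┨ Sa Su     
rithm optimizes cached re┃5  6  7    
itecture processes databa┃* 13 14    
ule implements log entrie┃9 20* 21   
────────────────────┐ue i┃* 27 28    
    Overwrite?      │rati┃━━━━━━━━━━━
oceed with changes? │y al┃           
       [OK]         │d po┃           
────────────────────┘    ┃           
line manages configuratio┃           
cessing optimizes incomin┃           
                         ┃━━━━━━━━━━━
                         ┃           
━━━━━━━━━━━━━━━━━━━━━━━━━┛           
                                     
                                     


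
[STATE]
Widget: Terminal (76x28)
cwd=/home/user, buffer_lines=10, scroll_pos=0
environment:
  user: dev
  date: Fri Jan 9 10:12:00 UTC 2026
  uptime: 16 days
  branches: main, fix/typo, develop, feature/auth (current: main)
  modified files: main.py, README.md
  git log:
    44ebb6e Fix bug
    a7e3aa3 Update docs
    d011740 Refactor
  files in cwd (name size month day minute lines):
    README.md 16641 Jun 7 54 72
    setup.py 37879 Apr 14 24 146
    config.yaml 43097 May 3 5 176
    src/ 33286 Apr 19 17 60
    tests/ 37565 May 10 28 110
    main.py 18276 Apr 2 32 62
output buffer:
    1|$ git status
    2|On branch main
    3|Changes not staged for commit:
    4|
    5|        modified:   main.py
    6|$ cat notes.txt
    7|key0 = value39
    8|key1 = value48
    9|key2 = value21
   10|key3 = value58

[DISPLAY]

$ git status                                                                
On branch main                                                              
Changes not staged for commit:                                              
                                                                            
        modified:   main.py                                                 
$ cat notes.txt                                                             
key0 = value39                                                              
key1 = value48                                                              
key2 = value21                                                              
key3 = value58                                                              
$ █                                                                         
                                                                            
                                                                            
                                                                            
                                                                            
                                                                            
                                                                            
                                                                            
                                                                            
                                                                            
                                                                            
                                                                            
                                                                            
                                                                            
                                                                            
                                                                            
                                                                            
                                                                            


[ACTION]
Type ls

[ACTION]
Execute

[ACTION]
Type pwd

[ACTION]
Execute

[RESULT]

$ git status                                                                
On branch main                                                              
Changes not staged for commit:                                              
                                                                            
        modified:   main.py                                                 
$ cat notes.txt                                                             
key0 = value39                                                              
key1 = value48                                                              
key2 = value21                                                              
key3 = value58                                                              
$ ls                                                                        
README.md  setup.py  config.yaml  src/  tests/  main.py                     
$ pwd                                                                       
/home/user                                                                  
$ █                                                                         
                                                                            
                                                                            
                                                                            
                                                                            
                                                                            
                                                                            
                                                                            
                                                                            
                                                                            
                                                                            
                                                                            
                                                                            
                                                                            


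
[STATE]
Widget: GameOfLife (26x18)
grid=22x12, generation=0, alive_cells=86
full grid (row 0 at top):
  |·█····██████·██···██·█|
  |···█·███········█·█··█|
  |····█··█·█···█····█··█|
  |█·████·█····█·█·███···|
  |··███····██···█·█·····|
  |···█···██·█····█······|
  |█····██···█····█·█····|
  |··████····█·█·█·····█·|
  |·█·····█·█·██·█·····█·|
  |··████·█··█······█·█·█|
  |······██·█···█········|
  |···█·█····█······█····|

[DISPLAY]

Gen: 0                    
·█····██████·██···██·█    
···█·███········█·█··█    
····█··█·█···█····█··█    
█·████·█····█·█·███···    
··███····██···█·█·····    
···█···██·█····█······    
█····██···█····█·█····    
··████····█·█·█·····█·    
·█·····█·█·██·█·····█·    
··████·█··█······█·█·█    
······██·█···█········    
···█·█····█······█····    
                          
                          
                          
                          
                          


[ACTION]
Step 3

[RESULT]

Gen: 3                    
····█·█·██··██·█████··    
··█···█·██··█·███···█·    
·█····█·███···█·█·██··    
█··········█···██··█··    
█··██········█··███···    
·█·█········██··██····    
·█·············█······    
··█·███············███    
██············██···█··    
·█··█··█····██·····█·█    
·██·██······██········    
······███·············    
                          
                          
                          
                          
                          


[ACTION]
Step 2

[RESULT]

Gen: 5                    
···········███····██··    
·······██·····█··█··█·    
██···········██···█·█·    
···█·····████··█····█·    
····█·······█·····██··    
············█··█·█·█··    
·····█··········█···█·    
█·····█······███··█··█    
█·····█······███··█··█    
█·····█·····█·█····██·    
··█····█····██········    
··██·███··············    
                          
                          
                          
                          
                          


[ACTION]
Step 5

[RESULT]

Gen: 10                   
···················██·    
·········██······██·█·    
············█·██···█·█    
·········█··████·████·    
··············█···█·█·    
··········██··········    
·············██·······    
··██··········█·······    
·█···█······█·██······    
█····█·····█·······█··    
·█·██·██···██······█··    
······██···██·········    
                          
                          
                          
                          
                          


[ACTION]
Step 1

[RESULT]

Gen: 11                   
··················███·    
··················█··█    
·········████··█·····█    
············█···██···█    
··········███·██·██·█·    
·············██·······    
·············██·······    
··█···················    
·██·█········███······    
███··█·····█·█········    
····█··█··█···········    
·····███···██·········    
                          
                          
                          
                          
                          


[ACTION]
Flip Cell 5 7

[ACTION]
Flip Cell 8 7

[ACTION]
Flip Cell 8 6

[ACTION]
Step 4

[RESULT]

Gen: 15                   
·················██·█·    
············█····██···    
··········███····█···█    
··········█···█·······    
·········█··██··█···█·    
··········█··███······    
·██···········███·····    
█···██··········█·····    
█···████·····███······    
█····████··█··█·······    
·····█···█··█·········    
···██████···█·········    
                          
                          
                          
                          
                          


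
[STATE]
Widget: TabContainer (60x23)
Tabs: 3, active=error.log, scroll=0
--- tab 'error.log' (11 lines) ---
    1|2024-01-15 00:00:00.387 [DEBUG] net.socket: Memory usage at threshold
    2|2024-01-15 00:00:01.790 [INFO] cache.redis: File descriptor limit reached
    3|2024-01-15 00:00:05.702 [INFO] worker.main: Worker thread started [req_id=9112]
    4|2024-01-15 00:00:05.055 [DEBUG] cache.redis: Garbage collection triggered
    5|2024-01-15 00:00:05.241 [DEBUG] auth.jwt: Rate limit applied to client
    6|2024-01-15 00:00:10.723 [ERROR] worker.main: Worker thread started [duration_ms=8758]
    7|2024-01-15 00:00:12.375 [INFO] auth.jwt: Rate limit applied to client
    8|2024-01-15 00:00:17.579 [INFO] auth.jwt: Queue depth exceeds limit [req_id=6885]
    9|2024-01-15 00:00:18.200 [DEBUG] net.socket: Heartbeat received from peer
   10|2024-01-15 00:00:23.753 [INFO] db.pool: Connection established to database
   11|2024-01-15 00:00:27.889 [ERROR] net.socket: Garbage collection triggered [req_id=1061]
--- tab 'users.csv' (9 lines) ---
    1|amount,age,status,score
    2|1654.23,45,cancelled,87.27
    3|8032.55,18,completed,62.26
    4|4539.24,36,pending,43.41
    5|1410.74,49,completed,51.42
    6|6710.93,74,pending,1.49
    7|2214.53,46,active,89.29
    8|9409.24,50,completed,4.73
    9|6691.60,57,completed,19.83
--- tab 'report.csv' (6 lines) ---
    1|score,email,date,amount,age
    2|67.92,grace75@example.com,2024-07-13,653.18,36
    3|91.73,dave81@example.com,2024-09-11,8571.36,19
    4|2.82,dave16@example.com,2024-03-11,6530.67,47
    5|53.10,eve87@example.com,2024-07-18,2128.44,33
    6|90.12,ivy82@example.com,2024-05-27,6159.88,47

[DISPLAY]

[error.log]│ users.csv │ report.csv                         
────────────────────────────────────────────────────────────
2024-01-15 00:00:00.387 [DEBUG] net.socket: Memory usage at 
2024-01-15 00:00:01.790 [INFO] cache.redis: File descriptor 
2024-01-15 00:00:05.702 [INFO] worker.main: Worker thread st
2024-01-15 00:00:05.055 [DEBUG] cache.redis: Garbage collect
2024-01-15 00:00:05.241 [DEBUG] auth.jwt: Rate limit applied
2024-01-15 00:00:10.723 [ERROR] worker.main: Worker thread s
2024-01-15 00:00:12.375 [INFO] auth.jwt: Rate limit applied 
2024-01-15 00:00:17.579 [INFO] auth.jwt: Queue depth exceeds
2024-01-15 00:00:18.200 [DEBUG] net.socket: Heartbeat receiv
2024-01-15 00:00:23.753 [INFO] db.pool: Connection establish
2024-01-15 00:00:27.889 [ERROR] net.socket: Garbage collecti
                                                            
                                                            
                                                            
                                                            
                                                            
                                                            
                                                            
                                                            
                                                            
                                                            


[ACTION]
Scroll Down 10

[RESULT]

[error.log]│ users.csv │ report.csv                         
────────────────────────────────────────────────────────────
2024-01-15 00:00:27.889 [ERROR] net.socket: Garbage collecti
                                                            
                                                            
                                                            
                                                            
                                                            
                                                            
                                                            
                                                            
                                                            
                                                            
                                                            
                                                            
                                                            
                                                            
                                                            
                                                            
                                                            
                                                            
                                                            
                                                            


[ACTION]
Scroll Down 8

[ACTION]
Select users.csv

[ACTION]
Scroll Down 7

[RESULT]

 error.log │[users.csv]│ report.csv                         
────────────────────────────────────────────────────────────
9409.24,50,completed,4.73                                   
6691.60,57,completed,19.83                                  
                                                            
                                                            
                                                            
                                                            
                                                            
                                                            
                                                            
                                                            
                                                            
                                                            
                                                            
                                                            
                                                            
                                                            
                                                            
                                                            
                                                            
                                                            
                                                            


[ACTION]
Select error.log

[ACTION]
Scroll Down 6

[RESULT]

[error.log]│ users.csv │ report.csv                         
────────────────────────────────────────────────────────────
2024-01-15 00:00:12.375 [INFO] auth.jwt: Rate limit applied 
2024-01-15 00:00:17.579 [INFO] auth.jwt: Queue depth exceeds
2024-01-15 00:00:18.200 [DEBUG] net.socket: Heartbeat receiv
2024-01-15 00:00:23.753 [INFO] db.pool: Connection establish
2024-01-15 00:00:27.889 [ERROR] net.socket: Garbage collecti
                                                            
                                                            
                                                            
                                                            
                                                            
                                                            
                                                            
                                                            
                                                            
                                                            
                                                            
                                                            
                                                            
                                                            
                                                            
                                                            


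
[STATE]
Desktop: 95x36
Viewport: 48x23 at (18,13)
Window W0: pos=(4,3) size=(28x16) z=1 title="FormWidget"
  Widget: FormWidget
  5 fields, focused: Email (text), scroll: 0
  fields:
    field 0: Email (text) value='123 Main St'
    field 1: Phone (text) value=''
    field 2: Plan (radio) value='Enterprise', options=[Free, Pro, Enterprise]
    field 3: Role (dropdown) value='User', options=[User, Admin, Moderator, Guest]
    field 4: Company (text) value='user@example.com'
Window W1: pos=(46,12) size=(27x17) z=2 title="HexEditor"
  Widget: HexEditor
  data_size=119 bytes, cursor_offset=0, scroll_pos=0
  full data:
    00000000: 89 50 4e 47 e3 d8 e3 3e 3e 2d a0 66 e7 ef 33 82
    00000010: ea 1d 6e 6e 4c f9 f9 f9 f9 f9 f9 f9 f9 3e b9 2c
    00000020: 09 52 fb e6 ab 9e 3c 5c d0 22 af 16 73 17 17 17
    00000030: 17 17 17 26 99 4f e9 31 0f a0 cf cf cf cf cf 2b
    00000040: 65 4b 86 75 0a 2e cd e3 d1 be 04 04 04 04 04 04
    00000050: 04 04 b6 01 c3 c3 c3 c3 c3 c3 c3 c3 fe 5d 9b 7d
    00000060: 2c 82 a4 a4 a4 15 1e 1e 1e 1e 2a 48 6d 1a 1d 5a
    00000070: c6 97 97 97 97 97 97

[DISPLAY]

             ┃              ┃ HexEditor         
             ┃              ┠───────────────────
             ┃              ┃00000000  89 50 4e 
             ┃              ┃00000010  ea 1d 6e 
             ┃              ┃00000020  09 52 fb 
━━━━━━━━━━━━━┛              ┃00000030  17 17 17 
                            ┃00000040  65 4b 86 
                            ┃00000050  04 04 b6 
                            ┃00000060  2c 82 a4 
                            ┃00000070  c6 97 97 
                            ┃                   
                            ┃                   
                            ┃                   
                            ┃                   
                            ┃                   
                            ┗━━━━━━━━━━━━━━━━━━━
                                                
                                                
                                                
                                                
                                                
                                                
                                                


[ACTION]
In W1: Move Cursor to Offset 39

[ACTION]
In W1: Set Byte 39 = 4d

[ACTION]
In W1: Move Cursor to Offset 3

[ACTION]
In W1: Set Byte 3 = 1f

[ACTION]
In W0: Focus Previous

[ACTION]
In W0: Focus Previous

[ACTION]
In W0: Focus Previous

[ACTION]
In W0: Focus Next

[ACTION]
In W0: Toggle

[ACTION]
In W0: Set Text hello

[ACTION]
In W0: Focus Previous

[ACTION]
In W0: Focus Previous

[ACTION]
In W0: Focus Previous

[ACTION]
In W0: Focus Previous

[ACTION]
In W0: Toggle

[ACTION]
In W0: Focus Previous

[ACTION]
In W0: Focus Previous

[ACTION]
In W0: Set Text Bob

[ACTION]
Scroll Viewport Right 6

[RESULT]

       ┃              ┃ HexEditor               
       ┃              ┠─────────────────────────
       ┃              ┃00000000  89 50 4e 1F e3 
       ┃              ┃00000010  ea 1d 6e 6e 4c 
       ┃              ┃00000020  09 52 fb e6 ab 
━━━━━━━┛              ┃00000030  17 17 17 26 99 
                      ┃00000040  65 4b 86 75 0a 
                      ┃00000050  04 04 b6 01 c3 
                      ┃00000060  2c 82 a4 a4 a4 
                      ┃00000070  c6 97 97 97 97 
                      ┃                         
                      ┃                         
                      ┃                         
                      ┃                         
                      ┃                         
                      ┗━━━━━━━━━━━━━━━━━━━━━━━━━
                                                
                                                
                                                
                                                
                                                
                                                
                                                


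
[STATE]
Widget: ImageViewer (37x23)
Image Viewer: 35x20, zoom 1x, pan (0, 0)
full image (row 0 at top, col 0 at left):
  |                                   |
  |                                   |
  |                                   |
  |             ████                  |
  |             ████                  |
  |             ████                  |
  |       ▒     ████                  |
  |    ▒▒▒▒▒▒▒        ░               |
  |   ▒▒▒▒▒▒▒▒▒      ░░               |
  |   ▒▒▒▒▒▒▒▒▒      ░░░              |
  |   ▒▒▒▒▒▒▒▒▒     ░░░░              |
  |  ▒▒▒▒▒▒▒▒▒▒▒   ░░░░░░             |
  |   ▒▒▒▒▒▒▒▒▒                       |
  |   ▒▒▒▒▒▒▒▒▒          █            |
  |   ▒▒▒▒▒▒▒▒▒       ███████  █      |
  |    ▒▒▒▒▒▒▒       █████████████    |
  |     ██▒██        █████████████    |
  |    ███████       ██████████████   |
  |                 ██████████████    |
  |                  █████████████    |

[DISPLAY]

                                     
                                     
                                     
             ████                    
             ████                    
             ████                    
       ▒     ████                    
    ▒▒▒▒▒▒▒        ░                 
   ▒▒▒▒▒▒▒▒▒      ░░                 
   ▒▒▒▒▒▒▒▒▒      ░░░                
   ▒▒▒▒▒▒▒▒▒     ░░░░                
  ▒▒▒▒▒▒▒▒▒▒▒   ░░░░░░               
   ▒▒▒▒▒▒▒▒▒                         
   ▒▒▒▒▒▒▒▒▒          █              
   ▒▒▒▒▒▒▒▒▒       ███████  █        
    ▒▒▒▒▒▒▒       █████████████      
     ██▒██        █████████████      
    ███████       ██████████████     
                 ██████████████      
                  █████████████      
                                     
                                     
                                     


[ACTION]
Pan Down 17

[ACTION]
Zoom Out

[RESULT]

    ███████       ██████████████     
                 ██████████████      
                  █████████████      
                                     
                                     
                                     
                                     
                                     
                                     
                                     
                                     
                                     
                                     
                                     
                                     
                                     
                                     
                                     
                                     
                                     
                                     
                                     
                                     


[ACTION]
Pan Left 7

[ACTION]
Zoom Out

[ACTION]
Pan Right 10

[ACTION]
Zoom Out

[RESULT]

█       ██████████████               
       ██████████████                
        █████████████                
                                     
                                     
                                     
                                     
                                     
                                     
                                     
                                     
                                     
                                     
                                     
                                     
                                     
                                     
                                     
                                     
                                     
                                     
                                     
                                     


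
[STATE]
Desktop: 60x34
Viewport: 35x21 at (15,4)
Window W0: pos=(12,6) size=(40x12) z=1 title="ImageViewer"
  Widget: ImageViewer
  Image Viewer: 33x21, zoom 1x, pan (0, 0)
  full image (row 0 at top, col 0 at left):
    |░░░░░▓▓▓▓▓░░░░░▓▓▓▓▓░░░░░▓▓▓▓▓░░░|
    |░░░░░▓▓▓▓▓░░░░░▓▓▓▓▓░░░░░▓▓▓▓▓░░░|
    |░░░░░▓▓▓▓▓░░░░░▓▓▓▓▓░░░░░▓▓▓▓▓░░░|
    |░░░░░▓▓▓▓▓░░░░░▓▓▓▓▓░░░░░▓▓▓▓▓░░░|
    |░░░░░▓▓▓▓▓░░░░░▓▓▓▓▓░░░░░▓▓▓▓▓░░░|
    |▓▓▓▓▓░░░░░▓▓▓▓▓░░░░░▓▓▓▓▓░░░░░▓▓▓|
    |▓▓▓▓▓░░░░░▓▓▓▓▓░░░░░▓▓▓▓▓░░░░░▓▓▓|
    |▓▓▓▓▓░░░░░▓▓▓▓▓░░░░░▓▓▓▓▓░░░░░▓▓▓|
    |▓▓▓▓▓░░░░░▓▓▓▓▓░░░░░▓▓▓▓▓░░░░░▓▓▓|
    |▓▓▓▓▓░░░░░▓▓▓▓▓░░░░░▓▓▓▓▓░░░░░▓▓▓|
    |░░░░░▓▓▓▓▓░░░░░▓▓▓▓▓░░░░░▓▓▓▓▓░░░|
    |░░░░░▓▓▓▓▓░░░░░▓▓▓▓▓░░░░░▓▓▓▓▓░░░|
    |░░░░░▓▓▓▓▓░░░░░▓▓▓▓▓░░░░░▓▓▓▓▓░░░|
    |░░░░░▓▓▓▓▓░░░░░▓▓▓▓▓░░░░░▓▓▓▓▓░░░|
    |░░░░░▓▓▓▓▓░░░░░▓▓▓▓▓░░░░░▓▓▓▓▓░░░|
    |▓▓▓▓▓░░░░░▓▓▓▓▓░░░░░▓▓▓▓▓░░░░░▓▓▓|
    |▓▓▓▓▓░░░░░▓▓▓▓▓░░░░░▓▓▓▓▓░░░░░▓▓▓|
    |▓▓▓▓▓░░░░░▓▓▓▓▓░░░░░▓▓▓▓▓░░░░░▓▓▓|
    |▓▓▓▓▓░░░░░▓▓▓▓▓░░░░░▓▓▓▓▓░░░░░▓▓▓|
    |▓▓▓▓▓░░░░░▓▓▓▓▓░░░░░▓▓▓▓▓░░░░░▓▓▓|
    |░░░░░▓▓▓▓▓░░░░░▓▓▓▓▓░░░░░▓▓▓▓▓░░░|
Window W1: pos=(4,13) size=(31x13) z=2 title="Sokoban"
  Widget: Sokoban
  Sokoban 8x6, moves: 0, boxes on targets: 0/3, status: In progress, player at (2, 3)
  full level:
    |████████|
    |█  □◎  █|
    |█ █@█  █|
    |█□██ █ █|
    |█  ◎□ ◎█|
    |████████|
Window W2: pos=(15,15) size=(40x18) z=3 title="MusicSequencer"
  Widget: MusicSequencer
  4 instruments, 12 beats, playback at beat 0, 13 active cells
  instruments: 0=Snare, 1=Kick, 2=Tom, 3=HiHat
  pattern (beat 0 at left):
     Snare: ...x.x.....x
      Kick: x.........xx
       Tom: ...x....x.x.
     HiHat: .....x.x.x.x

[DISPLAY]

                                   
                                   
━━━━━━━━━━━━━━━━━━━━━━━━━━━━━━━━━━━
mageViewer                         
───────────────────────────────────
░░░▓▓▓▓▓░░░░░▓▓▓▓▓░░░░░▓▓▓▓▓░░░    
░░░▓▓▓▓▓░░░░░▓▓▓▓▓░░░░░▓▓▓▓▓░░░    
░░░▓▓▓▓▓░░░░░▓▓▓▓▓░░░░░▓▓▓▓▓░░░    
░░░▓▓▓▓▓░░░░░▓▓▓▓▓░░░░░▓▓▓▓▓░░░    
━━━━━━━━━━━━━━━━━━━┓░░░▓▓▓▓▓░░░    
                   ┃▓▓▓░░░░░▓▓▓    
┏━━━━━━━━━━━━━━━━━━━━━━━━━━━━━━━━━━
┃ MusicSequencer                   
┠──────────────────────────────────
┃      ▼12345678901                
┃ Snare···█·█·····█                
┃  Kick█·········██                
┃   Tom···█····█·█·                
┃ HiHat·····█·█·█·█                
┃                                  
┃                                  


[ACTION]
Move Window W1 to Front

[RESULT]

                                   
                                   
━━━━━━━━━━━━━━━━━━━━━━━━━━━━━━━━━━━
mageViewer                         
───────────────────────────────────
░░░▓▓▓▓▓░░░░░▓▓▓▓▓░░░░░▓▓▓▓▓░░░    
░░░▓▓▓▓▓░░░░░▓▓▓▓▓░░░░░▓▓▓▓▓░░░    
░░░▓▓▓▓▓░░░░░▓▓▓▓▓░░░░░▓▓▓▓▓░░░    
░░░▓▓▓▓▓░░░░░▓▓▓▓▓░░░░░▓▓▓▓▓░░░    
━━━━━━━━━━━━━━━━━━━┓░░░▓▓▓▓▓░░░    
                   ┃▓▓▓░░░░░▓▓▓    
───────────────────┨━━━━━━━━━━━━━━━
                   ┃               
                   ┃───────────────
                   ┃               
                   ┃               
                   ┃               
                   ┃               
0/3                ┃               
                   ┃               
                   ┃               


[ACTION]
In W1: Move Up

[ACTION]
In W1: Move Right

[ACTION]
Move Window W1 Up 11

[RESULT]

───────────────────┨               
                   ┃               
                   ┃━━━━━━━━━━━━━━━
                   ┃               
                   ┃───────────────
                   ┃░░░▓▓▓▓▓░░░    
                   ┃░░░▓▓▓▓▓░░░    
0/3                ┃░░░▓▓▓▓▓░░░    
                   ┃░░░▓▓▓▓▓░░░    
                   ┃░░░▓▓▓▓▓░░░    
━━━━━━━━━━━━━━━━━━━┛▓▓▓░░░░░▓▓▓    
┏━━━━━━━━━━━━━━━━━━━━━━━━━━━━━━━━━━
┃ MusicSequencer                   
┠──────────────────────────────────
┃      ▼12345678901                
┃ Snare···█·█·····█                
┃  Kick█·········██                
┃   Tom···█····█·█·                
┃ HiHat·····█·█·█·█                
┃                                  
┃                                  
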